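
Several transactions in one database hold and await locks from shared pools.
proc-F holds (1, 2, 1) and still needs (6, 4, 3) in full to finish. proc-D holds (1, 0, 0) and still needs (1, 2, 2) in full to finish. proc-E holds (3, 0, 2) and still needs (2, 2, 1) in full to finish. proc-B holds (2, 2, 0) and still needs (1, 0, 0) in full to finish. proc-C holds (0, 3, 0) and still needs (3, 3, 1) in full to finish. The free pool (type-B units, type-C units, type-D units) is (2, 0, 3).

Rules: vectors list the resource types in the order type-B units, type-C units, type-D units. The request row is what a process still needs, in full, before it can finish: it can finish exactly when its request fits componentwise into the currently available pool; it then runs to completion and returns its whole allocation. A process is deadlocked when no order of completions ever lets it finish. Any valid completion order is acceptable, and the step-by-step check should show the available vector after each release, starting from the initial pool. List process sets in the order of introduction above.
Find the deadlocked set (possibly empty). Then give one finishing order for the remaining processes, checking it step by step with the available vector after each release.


The deadlocked set is proc-F and proc-C.
Key observation: no order helps: past proc-B, proc-D, proc-E, the free pool tops out at (8, 2, 5), below what each blocked process needs in type-C units.
The rest can finish in the order proc-B, proc-D, proc-E. Walking it through:
  pool = (2, 0, 3)
  run proc-B (needs (1, 0, 0), free (2, 0, 3)); after release of (2, 2, 0) the pool is (4, 2, 3)
  run proc-D (needs (1, 2, 2), free (4, 2, 3)); after release of (1, 0, 0) the pool is (5, 2, 3)
  run proc-E (needs (2, 2, 1), free (5, 2, 3)); after release of (3, 0, 2) the pool is (8, 2, 5)
The stuck group stays short no matter what:
  blocked: proc-F wants (6, 4, 3), pool (8, 2, 5) — not enough type-C units
  blocked: proc-C wants (3, 3, 1), pool (8, 2, 5) — not enough type-C units


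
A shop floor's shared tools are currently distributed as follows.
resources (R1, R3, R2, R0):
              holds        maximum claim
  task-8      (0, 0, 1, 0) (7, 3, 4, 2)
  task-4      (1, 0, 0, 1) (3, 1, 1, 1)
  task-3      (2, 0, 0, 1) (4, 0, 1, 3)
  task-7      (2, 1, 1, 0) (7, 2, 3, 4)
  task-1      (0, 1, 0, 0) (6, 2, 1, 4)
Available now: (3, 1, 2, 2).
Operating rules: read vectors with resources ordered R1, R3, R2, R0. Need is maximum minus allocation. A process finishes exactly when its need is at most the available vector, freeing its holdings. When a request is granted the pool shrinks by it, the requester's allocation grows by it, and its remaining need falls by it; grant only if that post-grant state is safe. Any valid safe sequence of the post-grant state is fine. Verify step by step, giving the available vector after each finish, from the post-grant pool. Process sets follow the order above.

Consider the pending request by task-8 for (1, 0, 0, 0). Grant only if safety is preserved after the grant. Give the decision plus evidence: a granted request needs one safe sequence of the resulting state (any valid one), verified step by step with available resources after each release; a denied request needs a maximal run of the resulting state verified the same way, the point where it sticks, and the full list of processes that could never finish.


GRANT — the state after the grant stays safe, e.g. via task-4, task-3, task-7, task-1, task-8.
Key observation: (2, 1, 2, 2) free after granting still covers task-4 first, and each release covers the next.
Check on the post-grant state, step by step:
  pool = (2, 1, 2, 2)
  task-4: need (2, 1, 1, 0) fits (2, 1, 2, 2); releases (1, 0, 0, 1), pool now (3, 1, 2, 3)
  task-3: need (2, 0, 1, 2) fits (3, 1, 2, 3); releases (2, 0, 0, 1), pool now (5, 1, 2, 4)
  task-7: need (5, 1, 2, 4) fits (5, 1, 2, 4); releases (2, 1, 1, 0), pool now (7, 2, 3, 4)
  task-1: need (6, 1, 1, 4) fits (7, 2, 3, 4); releases (0, 1, 0, 0), pool now (7, 3, 3, 4)
  task-8: need (6, 3, 3, 2) fits (7, 3, 3, 4); releases (1, 0, 1, 0), pool now (8, 3, 4, 4)


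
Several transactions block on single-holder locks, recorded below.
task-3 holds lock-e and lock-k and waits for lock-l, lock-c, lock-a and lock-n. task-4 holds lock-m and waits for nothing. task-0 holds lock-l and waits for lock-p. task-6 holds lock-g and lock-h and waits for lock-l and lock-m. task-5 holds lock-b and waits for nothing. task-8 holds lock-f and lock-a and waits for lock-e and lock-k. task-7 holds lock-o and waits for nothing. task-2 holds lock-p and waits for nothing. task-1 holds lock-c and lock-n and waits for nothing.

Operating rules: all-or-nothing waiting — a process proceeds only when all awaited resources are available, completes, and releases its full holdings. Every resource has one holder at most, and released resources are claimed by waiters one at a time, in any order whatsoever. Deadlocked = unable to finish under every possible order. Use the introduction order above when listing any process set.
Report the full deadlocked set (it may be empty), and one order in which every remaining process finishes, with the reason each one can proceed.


Deadlocked: task-3 and task-8.
Key observation: the waits loop around task-3 -> task-8 -> task-3 with no way out; no other process is dragged down with it.
A valid finishing order for the others: task-2, task-7, task-1, task-5, task-4, task-0, task-6.
Verifying each step:
  task-2: no waits; runs immediately, freeing lock-p
  task-7: no waits; runs immediately, freeing lock-o
  task-1: no waits; runs immediately, freeing lock-c and lock-n
  task-5: no waits; runs immediately, freeing lock-b
  task-4: no waits; runs immediately, freeing lock-m
  task-0: everything it awaited (lock-p) is free; runs, freeing lock-l
  task-6: everything it awaited (lock-l and lock-m) is free; runs, freeing lock-g and lock-h


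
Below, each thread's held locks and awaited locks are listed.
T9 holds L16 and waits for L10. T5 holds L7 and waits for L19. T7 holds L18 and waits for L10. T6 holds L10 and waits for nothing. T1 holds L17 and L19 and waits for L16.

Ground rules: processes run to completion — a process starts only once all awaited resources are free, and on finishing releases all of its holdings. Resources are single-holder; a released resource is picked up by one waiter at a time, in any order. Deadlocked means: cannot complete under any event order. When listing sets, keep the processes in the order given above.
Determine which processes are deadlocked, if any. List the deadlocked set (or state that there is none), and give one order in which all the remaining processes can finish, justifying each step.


Nothing here is deadlocked.
Key observation: no waiting chain loops back on itself — every chain ends at a process that waits on nothing, so everyone eventually runs.
A valid finishing order for the others: T6, T7, T9, T1, T5.
Walking it through:
  T6 waits on nothing -> runs at once and releases L10
  T7: everything it awaited (L10) is free; runs, freeing L18
  T9: everything it awaited (L10) is free; runs, freeing L16
  T1: everything it awaited (L16) is free; runs, freeing L17 and L19
  T5: everything it awaited (L19) is free; runs, freeing L7


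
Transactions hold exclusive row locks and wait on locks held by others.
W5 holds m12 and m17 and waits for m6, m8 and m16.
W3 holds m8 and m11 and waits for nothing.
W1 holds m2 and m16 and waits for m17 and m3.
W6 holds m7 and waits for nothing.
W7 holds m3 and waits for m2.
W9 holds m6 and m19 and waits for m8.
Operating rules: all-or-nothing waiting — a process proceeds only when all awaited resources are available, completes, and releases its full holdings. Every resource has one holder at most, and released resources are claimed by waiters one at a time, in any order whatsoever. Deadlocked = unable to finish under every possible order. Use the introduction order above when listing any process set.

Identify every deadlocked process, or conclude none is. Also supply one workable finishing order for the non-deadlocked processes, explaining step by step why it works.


The deadlocked set is W5, W1 and W7.
Key observation: the cycle W5 -> W1 -> W5 can never break — each member waits on the next; W7 is caught in further circular waits.
One completion order for the rest: W6, W3, W9.
Walking it through:
  W6 waits on nothing -> runs at once and releases m7
  W3 waits on nothing -> runs at once and releases m8 and m11
  W9 waits on m8 — all released -> runs and releases m6 and m19


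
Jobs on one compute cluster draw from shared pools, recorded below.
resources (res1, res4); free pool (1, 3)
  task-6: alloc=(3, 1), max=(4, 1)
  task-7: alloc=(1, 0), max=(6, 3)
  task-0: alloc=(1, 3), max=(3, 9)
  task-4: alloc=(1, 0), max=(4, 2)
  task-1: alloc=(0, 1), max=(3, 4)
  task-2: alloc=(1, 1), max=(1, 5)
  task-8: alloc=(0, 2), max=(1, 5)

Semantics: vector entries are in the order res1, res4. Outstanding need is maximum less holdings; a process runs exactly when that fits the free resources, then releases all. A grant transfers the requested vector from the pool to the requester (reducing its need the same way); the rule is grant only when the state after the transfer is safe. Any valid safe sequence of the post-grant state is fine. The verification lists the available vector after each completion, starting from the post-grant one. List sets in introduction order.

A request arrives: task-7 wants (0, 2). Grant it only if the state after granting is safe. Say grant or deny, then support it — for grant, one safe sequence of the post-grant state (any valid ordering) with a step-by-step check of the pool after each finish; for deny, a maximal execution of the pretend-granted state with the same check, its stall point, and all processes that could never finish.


GRANT: granting preserves safety; a valid post-grant sequence is task-6, task-4, task-7, task-1, task-2, task-0, task-8.
Key observation: (1, 1) free after granting still covers task-6 first, and each release covers the next.
Verifying the post-grant state step by step:
  pool = (1, 1)
  task-6 needs (1, 0) <= (1, 1) -> finishes; pool += (3, 1) = (4, 2)
  task-4 needs (3, 2) <= (4, 2) -> finishes; pool += (1, 0) = (5, 2)
  task-7 needs (5, 1) <= (5, 2) -> finishes; pool += (1, 2) = (6, 4)
  task-1 needs (3, 3) <= (6, 4) -> finishes; pool += (0, 1) = (6, 5)
  task-2 needs (0, 4) <= (6, 5) -> finishes; pool += (1, 1) = (7, 6)
  task-0 needs (2, 6) <= (7, 6) -> finishes; pool += (1, 3) = (8, 9)
  task-8 needs (1, 3) <= (8, 9) -> finishes; pool += (0, 2) = (8, 11)


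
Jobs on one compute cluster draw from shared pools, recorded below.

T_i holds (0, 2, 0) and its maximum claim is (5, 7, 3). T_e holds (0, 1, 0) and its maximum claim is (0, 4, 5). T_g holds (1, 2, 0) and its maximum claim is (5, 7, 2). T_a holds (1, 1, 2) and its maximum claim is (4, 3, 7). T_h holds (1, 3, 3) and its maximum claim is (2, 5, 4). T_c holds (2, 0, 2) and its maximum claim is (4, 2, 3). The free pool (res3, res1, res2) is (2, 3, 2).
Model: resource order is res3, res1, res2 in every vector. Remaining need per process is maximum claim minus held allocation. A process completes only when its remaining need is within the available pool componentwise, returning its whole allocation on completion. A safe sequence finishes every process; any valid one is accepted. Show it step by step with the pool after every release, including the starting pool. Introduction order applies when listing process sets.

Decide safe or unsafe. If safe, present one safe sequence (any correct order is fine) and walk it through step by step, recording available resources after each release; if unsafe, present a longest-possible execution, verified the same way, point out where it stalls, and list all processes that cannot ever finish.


SAFE. One safe sequence: T_h, T_c, T_i, T_e, T_g, T_a.
Key observation: T_i marks the first exact bind of the order: its need (5, 5, 3) fits the free (5, 6, 7) with zero slack on a requested resource.
Step-by-step check:
  pool = (2, 3, 2)
  T_h: need (1, 2, 1) fits (2, 3, 2); releases (1, 3, 3), pool now (3, 6, 5)
  T_c: need (2, 2, 1) fits (3, 6, 5); releases (2, 0, 2), pool now (5, 6, 7)
  T_i: need (5, 5, 3) fits (5, 6, 7); releases (0, 2, 0), pool now (5, 8, 7)
  T_e: need (0, 3, 5) fits (5, 8, 7); releases (0, 1, 0), pool now (5, 9, 7)
  T_g: need (4, 5, 2) fits (5, 9, 7); releases (1, 2, 0), pool now (6, 11, 7)
  T_a: need (3, 2, 5) fits (6, 11, 7); releases (1, 1, 2), pool now (7, 12, 9)


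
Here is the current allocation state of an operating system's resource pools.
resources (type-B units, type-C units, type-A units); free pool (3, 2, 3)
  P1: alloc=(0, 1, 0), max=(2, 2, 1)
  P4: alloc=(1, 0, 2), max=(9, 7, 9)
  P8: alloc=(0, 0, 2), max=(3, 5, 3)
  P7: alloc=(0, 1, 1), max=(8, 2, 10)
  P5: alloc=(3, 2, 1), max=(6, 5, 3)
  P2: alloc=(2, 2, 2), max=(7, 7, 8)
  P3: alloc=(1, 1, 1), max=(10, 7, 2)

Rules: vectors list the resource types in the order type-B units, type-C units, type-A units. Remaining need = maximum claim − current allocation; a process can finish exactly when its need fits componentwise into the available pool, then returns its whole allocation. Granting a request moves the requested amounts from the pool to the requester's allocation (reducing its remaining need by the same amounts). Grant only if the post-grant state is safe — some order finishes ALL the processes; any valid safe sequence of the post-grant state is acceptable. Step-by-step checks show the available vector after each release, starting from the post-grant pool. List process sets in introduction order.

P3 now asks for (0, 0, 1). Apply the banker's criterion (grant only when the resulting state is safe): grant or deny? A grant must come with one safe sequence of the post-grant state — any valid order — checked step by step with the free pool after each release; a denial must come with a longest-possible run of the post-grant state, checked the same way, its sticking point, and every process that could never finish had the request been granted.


DENY. Granting would leave the state unsafe.
Key observation: after P1, P5, P8 the pool peaks at (6, 5, 5), and each blocked process is short somewhere: P4 on type-B units, type-C units, type-A units; P7 on type-B units, type-A units; P2 on type-A units; P3 on type-B units, type-C units.
After a pretend grant, a maximal execution: P1, P5, P8 — then nothing else fits. Verifying each step:
  pool = (3, 2, 2)
  run P1 (needs (2, 1, 1), free (3, 2, 2)); after release of (0, 1, 0) the pool is (3, 3, 2)
  run P5 (needs (3, 3, 2), free (3, 3, 2)); after release of (3, 2, 1) the pool is (6, 5, 3)
  run P8 (needs (3, 5, 1), free (6, 5, 3)); after release of (0, 0, 2) the pool is (6, 5, 5)
  blocked: P4 wants (8, 7, 7), pool (6, 5, 5) — not enough type-B units, type-C units and type-A units
  blocked: P7 wants (8, 1, 9), pool (6, 5, 5) — not enough type-B units and type-A units
  blocked: P2 wants (5, 5, 6), pool (6, 5, 5) — not enough type-A units
  blocked: P3 wants (9, 6, 0), pool (6, 5, 5) — not enough type-B units and type-C units
Had the request been granted, P4, P7, P2 and P3 could never finish.


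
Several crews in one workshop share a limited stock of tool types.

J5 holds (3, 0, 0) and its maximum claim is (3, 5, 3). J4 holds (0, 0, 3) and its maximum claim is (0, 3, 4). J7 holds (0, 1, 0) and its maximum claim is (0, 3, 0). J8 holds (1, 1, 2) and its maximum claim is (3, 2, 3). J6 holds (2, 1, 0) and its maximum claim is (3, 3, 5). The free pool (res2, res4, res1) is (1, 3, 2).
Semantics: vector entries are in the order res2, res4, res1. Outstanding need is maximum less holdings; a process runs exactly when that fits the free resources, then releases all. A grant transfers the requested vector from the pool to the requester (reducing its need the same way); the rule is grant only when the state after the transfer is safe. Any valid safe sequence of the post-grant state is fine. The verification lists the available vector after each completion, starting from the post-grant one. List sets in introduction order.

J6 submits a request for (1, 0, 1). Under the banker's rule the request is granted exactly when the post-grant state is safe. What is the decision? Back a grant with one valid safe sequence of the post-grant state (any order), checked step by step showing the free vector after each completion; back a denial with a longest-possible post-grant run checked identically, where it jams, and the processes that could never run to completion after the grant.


GRANT: granting preserves safety; a valid post-grant sequence is J7, J4, J6, J5, J8.
Key observation: post-grant, (0, 3, 1) remains, and an order beginning with J7 completes everyone.
Step-by-step check of the post-grant state:
  pool = (0, 3, 1)
  run J7 (needs (0, 2, 0), free (0, 3, 1)); after release of (0, 1, 0) the pool is (0, 4, 1)
  run J4 (needs (0, 3, 1), free (0, 4, 1)); after release of (0, 0, 3) the pool is (0, 4, 4)
  run J6 (needs (0, 2, 4), free (0, 4, 4)); after release of (3, 1, 1) the pool is (3, 5, 5)
  run J5 (needs (0, 5, 3), free (3, 5, 5)); after release of (3, 0, 0) the pool is (6, 5, 5)
  run J8 (needs (2, 1, 1), free (6, 5, 5)); after release of (1, 1, 2) the pool is (7, 6, 7)


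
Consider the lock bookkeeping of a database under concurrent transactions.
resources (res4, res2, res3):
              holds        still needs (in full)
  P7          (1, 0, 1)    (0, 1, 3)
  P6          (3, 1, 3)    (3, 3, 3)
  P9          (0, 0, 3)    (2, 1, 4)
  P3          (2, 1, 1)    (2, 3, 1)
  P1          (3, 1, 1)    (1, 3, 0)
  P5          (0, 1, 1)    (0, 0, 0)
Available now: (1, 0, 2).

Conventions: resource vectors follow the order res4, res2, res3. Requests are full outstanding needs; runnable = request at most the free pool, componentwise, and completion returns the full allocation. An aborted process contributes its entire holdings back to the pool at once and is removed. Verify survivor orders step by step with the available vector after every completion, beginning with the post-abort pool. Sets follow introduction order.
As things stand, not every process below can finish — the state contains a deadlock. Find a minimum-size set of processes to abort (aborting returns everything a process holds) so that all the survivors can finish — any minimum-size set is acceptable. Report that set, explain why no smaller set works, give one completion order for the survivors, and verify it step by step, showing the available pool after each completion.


Abort P6 and P1.
Key observation: no ordering could ever have run P3 before the abort of P6 and P1; with (6, 2, 4) back in the pool it fits at step 4.
Minimality, checking each single-abort alternative: P7 alone leaves P6 blocked (short on res4 and res2); P6 alone leaves P3 blocked (short on res2); P9 alone leaves P6 blocked (short on res4 and res2); P3 alone leaves P6 blocked (short on res2); P1 alone leaves P6 blocked (short on res2); P5 alone leaves P6 blocked (short on res4 and res2).
One survivor order: P7, P5, P9, P3. Check, step by step (post-abort pool first):
  pool = (7, 2, 6)
  P7: need (0, 1, 3) fits (7, 2, 6); releases (1, 0, 1), pool now (8, 2, 7)
  P5: need (0, 0, 0) fits (8, 2, 7); releases (0, 1, 1), pool now (8, 3, 8)
  P9: need (2, 1, 4) fits (8, 3, 8); releases (0, 0, 3), pool now (8, 3, 11)
  P3: need (2, 3, 1) fits (8, 3, 11); releases (2, 1, 1), pool now (10, 4, 12)


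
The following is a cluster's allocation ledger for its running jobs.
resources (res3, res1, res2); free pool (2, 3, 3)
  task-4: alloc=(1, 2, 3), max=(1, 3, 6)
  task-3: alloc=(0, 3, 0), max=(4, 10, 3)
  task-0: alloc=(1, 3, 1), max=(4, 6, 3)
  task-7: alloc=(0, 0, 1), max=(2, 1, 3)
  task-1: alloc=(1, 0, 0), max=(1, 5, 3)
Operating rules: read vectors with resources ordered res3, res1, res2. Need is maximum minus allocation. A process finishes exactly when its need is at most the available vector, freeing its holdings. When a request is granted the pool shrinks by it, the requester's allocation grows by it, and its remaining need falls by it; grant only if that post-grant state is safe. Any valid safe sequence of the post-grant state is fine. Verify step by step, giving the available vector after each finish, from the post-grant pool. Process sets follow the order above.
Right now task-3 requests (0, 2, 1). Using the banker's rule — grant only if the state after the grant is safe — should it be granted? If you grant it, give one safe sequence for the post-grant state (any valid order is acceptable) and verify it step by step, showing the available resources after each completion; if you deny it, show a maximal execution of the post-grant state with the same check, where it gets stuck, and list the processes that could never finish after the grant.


GRANT — the state after the grant stays safe, e.g. via task-7, task-4, task-0, task-1, task-3.
Key observation: (2, 1, 2) free after granting still covers task-7 first, and each release covers the next.
Step-by-step check of the post-grant state:
  pool = (2, 1, 2)
  task-7 needs (2, 1, 2) <= (2, 1, 2) -> finishes; pool += (0, 0, 1) = (2, 1, 3)
  task-4 needs (0, 1, 3) <= (2, 1, 3) -> finishes; pool += (1, 2, 3) = (3, 3, 6)
  task-0 needs (3, 3, 2) <= (3, 3, 6) -> finishes; pool += (1, 3, 1) = (4, 6, 7)
  task-1 needs (0, 5, 3) <= (4, 6, 7) -> finishes; pool += (1, 0, 0) = (5, 6, 7)
  task-3 needs (4, 5, 2) <= (5, 6, 7) -> finishes; pool += (0, 5, 1) = (5, 11, 8)


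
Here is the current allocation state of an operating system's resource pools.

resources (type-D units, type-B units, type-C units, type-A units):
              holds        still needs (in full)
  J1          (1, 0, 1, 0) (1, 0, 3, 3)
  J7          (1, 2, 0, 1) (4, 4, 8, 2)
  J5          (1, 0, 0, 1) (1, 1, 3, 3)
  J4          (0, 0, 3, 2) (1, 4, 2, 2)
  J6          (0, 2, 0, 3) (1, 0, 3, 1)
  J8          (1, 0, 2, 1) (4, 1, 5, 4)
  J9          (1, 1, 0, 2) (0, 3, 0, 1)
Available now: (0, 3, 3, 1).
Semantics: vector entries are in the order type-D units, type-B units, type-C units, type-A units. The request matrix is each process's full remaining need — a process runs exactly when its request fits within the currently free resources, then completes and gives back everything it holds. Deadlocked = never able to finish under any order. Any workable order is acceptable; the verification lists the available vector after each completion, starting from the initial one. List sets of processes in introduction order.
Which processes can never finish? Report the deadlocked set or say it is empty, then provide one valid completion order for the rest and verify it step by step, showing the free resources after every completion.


Deadlocked set: J7 and J8.
Key observation: the wall is type-D units: completing J9, J6, J5, J4, J1 brings the pool only to (3, 6, 7, 9), and all the rest need more.
A valid finishing order for the others: J9, J6, J5, J4, J1. Step-by-step check:
  pool = (0, 3, 3, 1)
  J9: need (0, 3, 0, 1) fits (0, 3, 3, 1); releases (1, 1, 0, 2), pool now (1, 4, 3, 3)
  J6: need (1, 0, 3, 1) fits (1, 4, 3, 3); releases (0, 2, 0, 3), pool now (1, 6, 3, 6)
  J5: need (1, 1, 3, 3) fits (1, 6, 3, 6); releases (1, 0, 0, 1), pool now (2, 6, 3, 7)
  J4: need (1, 4, 2, 2) fits (2, 6, 3, 7); releases (0, 0, 3, 2), pool now (2, 6, 6, 9)
  J1: need (1, 0, 3, 3) fits (2, 6, 6, 9); releases (1, 0, 1, 0), pool now (3, 6, 7, 9)
None of the blocked processes ever fits:
  blocked: J7 wants (4, 4, 8, 2), pool (3, 6, 7, 9) — not enough type-D units and type-C units
  blocked: J8 wants (4, 1, 5, 4), pool (3, 6, 7, 9) — not enough type-D units


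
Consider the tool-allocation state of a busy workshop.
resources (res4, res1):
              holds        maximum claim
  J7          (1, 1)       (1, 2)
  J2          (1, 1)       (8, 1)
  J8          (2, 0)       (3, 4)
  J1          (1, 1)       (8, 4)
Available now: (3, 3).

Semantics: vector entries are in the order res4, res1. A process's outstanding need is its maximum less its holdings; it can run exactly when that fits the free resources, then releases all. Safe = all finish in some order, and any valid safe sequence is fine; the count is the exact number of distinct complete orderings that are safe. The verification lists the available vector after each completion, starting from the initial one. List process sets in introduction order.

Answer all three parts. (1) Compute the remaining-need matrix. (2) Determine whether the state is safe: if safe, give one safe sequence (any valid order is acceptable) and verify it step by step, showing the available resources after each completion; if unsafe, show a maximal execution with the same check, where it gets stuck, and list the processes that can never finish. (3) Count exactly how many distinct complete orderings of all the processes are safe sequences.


(1) Remaining need (order res4, res1):
  J7: (0, 1)
  J2: (7, 0)
  J8: (1, 4)
  J1: (7, 3)
(2) UNSAFE.
Key observation: no order helps: past J7, J8, the free pool tops out at (6, 4), below what each blocked process needs in res4.
The run J7, J8 cannot be extended any further. Verifying each step:
  pool = (3, 3)
  J7 needs (0, 1) <= (3, 3) -> finishes; pool += (1, 1) = (4, 4)
  J8 needs (1, 4) <= (4, 4) -> finishes; pool += (2, 0) = (6, 4)
  blocked: J2 wants (7, 0), pool (6, 4) — not enough res4
  blocked: J1 wants (7, 3), pool (6, 4) — not enough res4
Never able to finish: J2 and J1.
(3) Precisely 0 of the possible complete orderings are safe sequences.


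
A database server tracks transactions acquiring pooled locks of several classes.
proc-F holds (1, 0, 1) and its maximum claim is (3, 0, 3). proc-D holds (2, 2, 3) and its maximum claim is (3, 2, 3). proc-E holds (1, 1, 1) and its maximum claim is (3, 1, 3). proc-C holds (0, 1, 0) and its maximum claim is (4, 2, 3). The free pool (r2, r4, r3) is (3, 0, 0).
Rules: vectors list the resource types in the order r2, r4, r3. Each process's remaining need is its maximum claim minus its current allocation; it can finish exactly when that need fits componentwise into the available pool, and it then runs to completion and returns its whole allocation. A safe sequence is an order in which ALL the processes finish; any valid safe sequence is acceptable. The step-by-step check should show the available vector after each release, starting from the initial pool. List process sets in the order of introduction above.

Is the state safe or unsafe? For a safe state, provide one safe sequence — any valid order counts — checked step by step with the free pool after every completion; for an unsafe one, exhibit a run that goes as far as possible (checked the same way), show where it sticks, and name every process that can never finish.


SAFE — a valid safe sequence is proc-D, proc-C, proc-F, proc-E.
Key observation: at proc-C the run first touches a limit — (4, 1, 3) against (5, 2, 3), exact on a resource it actually requests.
Verifying each step:
  pool = (3, 0, 0)
  run proc-D (needs (1, 0, 0), free (3, 0, 0)); after release of (2, 2, 3) the pool is (5, 2, 3)
  run proc-C (needs (4, 1, 3), free (5, 2, 3)); after release of (0, 1, 0) the pool is (5, 3, 3)
  run proc-F (needs (2, 0, 2), free (5, 3, 3)); after release of (1, 0, 1) the pool is (6, 3, 4)
  run proc-E (needs (2, 0, 2), free (6, 3, 4)); after release of (1, 1, 1) the pool is (7, 4, 5)


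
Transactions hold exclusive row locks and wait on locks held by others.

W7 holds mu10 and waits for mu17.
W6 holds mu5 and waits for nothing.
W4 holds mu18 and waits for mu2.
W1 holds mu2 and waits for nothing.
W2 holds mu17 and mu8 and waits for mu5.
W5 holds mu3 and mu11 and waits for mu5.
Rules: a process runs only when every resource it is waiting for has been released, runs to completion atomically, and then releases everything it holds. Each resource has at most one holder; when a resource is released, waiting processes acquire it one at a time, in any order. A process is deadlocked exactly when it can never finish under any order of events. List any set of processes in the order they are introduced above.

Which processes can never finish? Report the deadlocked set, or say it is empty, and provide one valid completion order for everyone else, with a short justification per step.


No process is deadlocked.
Key observation: all waits point, directly or indirectly, at processes that can finish, so nothing is permanently blocked.
A valid finishing order for the others: W6, W1, W2, W5, W7, W4.
Verifying each step:
  run W6 (it waits on nothing); releases mu5
  run W1 (it waits on nothing); releases mu2
  W2 waits on mu5 — all released -> runs and releases mu17 and mu8
  W5 waits on mu5 — all released -> runs and releases mu3 and mu11
  W7 waits on mu17 — all released -> runs and releases mu10
  W4 waits on mu2 — all released -> runs and releases mu18


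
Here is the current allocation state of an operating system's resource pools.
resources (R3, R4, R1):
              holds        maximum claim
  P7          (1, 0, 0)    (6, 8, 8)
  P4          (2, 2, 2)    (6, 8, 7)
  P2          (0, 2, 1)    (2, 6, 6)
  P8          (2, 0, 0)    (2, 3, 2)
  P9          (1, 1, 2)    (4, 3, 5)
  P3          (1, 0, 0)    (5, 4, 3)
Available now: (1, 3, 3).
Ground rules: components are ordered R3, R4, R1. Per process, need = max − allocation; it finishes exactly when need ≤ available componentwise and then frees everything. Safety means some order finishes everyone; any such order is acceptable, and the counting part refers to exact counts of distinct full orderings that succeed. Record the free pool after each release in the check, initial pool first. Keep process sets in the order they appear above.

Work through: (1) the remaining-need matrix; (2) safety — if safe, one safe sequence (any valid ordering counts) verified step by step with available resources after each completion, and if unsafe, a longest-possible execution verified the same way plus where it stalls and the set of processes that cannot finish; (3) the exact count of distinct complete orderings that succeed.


(1) Need matrix, components ordered R3, R4, R1:
  P7: (5, 8, 8)
  P4: (4, 6, 5)
  P2: (2, 4, 5)
  P8: (0, 3, 2)
  P9: (3, 2, 3)
  P3: (4, 4, 3)
(2) SAFE, for example via the order P8, P9, P2, P4, P3, P7.
Key observation: P8 is the earliest step where a requested resource binds exactly: need (0, 3, 2), pool (1, 3, 3) at its turn.
Verifying each step:
  pool = (1, 3, 3)
  P8 needs (0, 3, 2) <= (1, 3, 3) -> finishes; pool += (2, 0, 0) = (3, 3, 3)
  P9 needs (3, 2, 3) <= (3, 3, 3) -> finishes; pool += (1, 1, 2) = (4, 4, 5)
  P2 needs (2, 4, 5) <= (4, 4, 5) -> finishes; pool += (0, 2, 1) = (4, 6, 6)
  P4 needs (4, 6, 5) <= (4, 6, 6) -> finishes; pool += (2, 2, 2) = (6, 8, 8)
  P3 needs (4, 4, 3) <= (6, 8, 8) -> finishes; pool += (1, 0, 0) = (7, 8, 8)
  P7 needs (5, 8, 8) <= (7, 8, 8) -> finishes; pool += (1, 0, 0) = (8, 8, 8)
(3) Precisely 4 of the possible complete orderings are safe sequences.


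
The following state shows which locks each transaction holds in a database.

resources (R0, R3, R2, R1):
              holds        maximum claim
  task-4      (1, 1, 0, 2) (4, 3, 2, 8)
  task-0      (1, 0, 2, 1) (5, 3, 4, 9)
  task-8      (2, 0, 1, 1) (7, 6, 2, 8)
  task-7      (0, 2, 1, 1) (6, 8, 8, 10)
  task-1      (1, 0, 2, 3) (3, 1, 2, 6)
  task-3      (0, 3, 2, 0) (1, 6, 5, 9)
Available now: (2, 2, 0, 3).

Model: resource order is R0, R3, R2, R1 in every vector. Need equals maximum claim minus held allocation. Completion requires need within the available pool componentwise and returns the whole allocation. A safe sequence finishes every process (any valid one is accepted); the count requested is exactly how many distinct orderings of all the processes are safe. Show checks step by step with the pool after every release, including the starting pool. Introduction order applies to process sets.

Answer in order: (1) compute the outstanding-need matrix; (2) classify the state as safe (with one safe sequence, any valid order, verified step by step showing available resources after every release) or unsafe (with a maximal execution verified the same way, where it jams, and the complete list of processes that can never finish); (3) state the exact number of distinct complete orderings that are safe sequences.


(1) Remaining need (order R0, R3, R2, R1):
  task-4: (3, 2, 2, 6)
  task-0: (4, 3, 2, 8)
  task-8: (5, 6, 1, 7)
  task-7: (6, 6, 7, 9)
  task-1: (2, 1, 0, 3)
  task-3: (1, 3, 3, 9)
(2) SAFE, for example via the order task-1, task-4, task-0, task-3, task-8, task-7.
Key observation: task-1 marks the first exact bind of the order: its need (2, 1, 0, 3) fits the free (2, 2, 0, 3) with zero slack on a requested resource.
Walking it through:
  pool = (2, 2, 0, 3)
  task-1: need (2, 1, 0, 3) fits (2, 2, 0, 3); releases (1, 0, 2, 3), pool now (3, 2, 2, 6)
  task-4: need (3, 2, 2, 6) fits (3, 2, 2, 6); releases (1, 1, 0, 2), pool now (4, 3, 2, 8)
  task-0: need (4, 3, 2, 8) fits (4, 3, 2, 8); releases (1, 0, 2, 1), pool now (5, 3, 4, 9)
  task-3: need (1, 3, 3, 9) fits (5, 3, 4, 9); releases (0, 3, 2, 0), pool now (5, 6, 6, 9)
  task-8: need (5, 6, 1, 7) fits (5, 6, 6, 9); releases (2, 0, 1, 1), pool now (7, 6, 7, 10)
  task-7: need (6, 6, 7, 9) fits (7, 6, 7, 10); releases (0, 2, 1, 1), pool now (7, 8, 8, 11)
(3) The exact count: 1 of the possible complete orderings is a safe sequence.


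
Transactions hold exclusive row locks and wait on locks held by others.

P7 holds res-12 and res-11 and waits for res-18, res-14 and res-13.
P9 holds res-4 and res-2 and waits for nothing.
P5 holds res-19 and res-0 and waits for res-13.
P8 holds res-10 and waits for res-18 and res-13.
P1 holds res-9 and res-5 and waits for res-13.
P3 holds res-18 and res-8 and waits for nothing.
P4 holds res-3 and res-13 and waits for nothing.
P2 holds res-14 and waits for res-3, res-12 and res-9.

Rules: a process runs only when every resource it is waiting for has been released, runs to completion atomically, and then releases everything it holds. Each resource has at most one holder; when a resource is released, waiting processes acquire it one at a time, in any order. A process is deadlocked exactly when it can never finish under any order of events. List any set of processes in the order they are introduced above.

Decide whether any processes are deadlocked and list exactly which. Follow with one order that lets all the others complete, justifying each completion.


Deadlocked: P7 and P2.
Key observation: P7 -> P2 -> P7 is a circular wait — nothing in it can go first; no other process is dragged down with it.
The rest can finish in the order P4, P1, P9, P3, P5, P8.
Walking it through:
  P4: no waits; runs immediately, freeing res-3 and res-13
  P1: everything it awaited (res-13) is free; runs, freeing res-9 and res-5
  P9: no waits; runs immediately, freeing res-4 and res-2
  P3: no waits; runs immediately, freeing res-18 and res-8
  P5: everything it awaited (res-13) is free; runs, freeing res-19 and res-0
  P8: everything it awaited (res-18 and res-13) is free; runs, freeing res-10


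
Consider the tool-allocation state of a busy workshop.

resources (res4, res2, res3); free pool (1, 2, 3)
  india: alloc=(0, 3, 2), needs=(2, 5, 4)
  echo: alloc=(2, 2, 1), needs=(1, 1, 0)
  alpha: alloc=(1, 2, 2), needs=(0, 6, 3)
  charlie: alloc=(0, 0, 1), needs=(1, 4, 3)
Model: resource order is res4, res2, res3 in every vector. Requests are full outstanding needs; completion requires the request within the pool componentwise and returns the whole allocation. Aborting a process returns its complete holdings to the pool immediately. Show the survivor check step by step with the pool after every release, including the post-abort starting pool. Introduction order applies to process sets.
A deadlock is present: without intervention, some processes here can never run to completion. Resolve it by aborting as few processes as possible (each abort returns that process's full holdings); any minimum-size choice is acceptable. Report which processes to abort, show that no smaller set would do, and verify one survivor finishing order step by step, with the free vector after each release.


Abort alpha.
Key observation: aborting alpha returns (1, 2, 2), and india — hopeless before — runs at step 3 with the returned capacity in the pool.
Why nothing smaller works: aborting no one leaves the state deadlocked as given.
Survivors finish in the order: echo, charlie, india. Check, step by step (pool after the aborts first):
  pool = (2, 4, 5)
  run echo (needs (1, 1, 0), free (2, 4, 5)); after release of (2, 2, 1) the pool is (4, 6, 6)
  run charlie (needs (1, 4, 3), free (4, 6, 6)); after release of (0, 0, 1) the pool is (4, 6, 7)
  run india (needs (2, 5, 4), free (4, 6, 7)); after release of (0, 3, 2) the pool is (4, 9, 9)


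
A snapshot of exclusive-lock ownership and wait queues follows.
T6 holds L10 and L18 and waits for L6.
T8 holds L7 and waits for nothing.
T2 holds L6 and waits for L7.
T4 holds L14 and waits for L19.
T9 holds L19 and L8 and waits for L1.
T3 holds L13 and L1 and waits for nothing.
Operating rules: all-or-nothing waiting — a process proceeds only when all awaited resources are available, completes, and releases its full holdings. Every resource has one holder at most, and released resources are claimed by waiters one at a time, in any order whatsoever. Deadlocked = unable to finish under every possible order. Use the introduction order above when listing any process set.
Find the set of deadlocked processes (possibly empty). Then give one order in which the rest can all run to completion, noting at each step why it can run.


Nothing here is deadlocked.
Key observation: although several processes wait, no cycle exists — each chain bottoms out at a free runner.
One completion order for the rest: T8, T3, T2, T9, T4, T6.
Verifying each step:
  T8 waits on nothing -> runs at once and releases L7
  T3 waits on nothing -> runs at once and releases L13 and L1
  T2 waits on L7 — all released -> runs and releases L6
  T9 waits on L1 — all released -> runs and releases L19 and L8
  T4 waits on L19 — all released -> runs and releases L14
  T6 waits on L6 — all released -> runs and releases L10 and L18


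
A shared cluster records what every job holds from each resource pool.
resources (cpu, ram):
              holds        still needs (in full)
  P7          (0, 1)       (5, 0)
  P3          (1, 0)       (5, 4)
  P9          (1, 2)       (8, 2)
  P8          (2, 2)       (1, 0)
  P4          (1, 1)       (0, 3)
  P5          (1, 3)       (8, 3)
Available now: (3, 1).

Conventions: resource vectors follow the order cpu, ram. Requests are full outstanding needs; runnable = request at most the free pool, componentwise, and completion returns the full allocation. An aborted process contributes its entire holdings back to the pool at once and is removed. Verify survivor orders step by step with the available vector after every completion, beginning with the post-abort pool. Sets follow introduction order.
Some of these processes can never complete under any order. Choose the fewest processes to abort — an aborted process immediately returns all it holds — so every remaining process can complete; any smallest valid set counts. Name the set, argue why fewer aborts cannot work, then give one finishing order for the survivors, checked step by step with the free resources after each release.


Abort P9.
Key observation: P5 was stuck for good until P9 gave back (1, 2); in the order shown it finishes at step 5.
No smaller set exists: with zero aborts the deadlock remains.
Survivors finish in the order: P4, P8, P7, P3, P5. Step-by-step check (pool after the aborts first):
  pool = (4, 3)
  P4 needs (0, 3) <= (4, 3) -> finishes; pool += (1, 1) = (5, 4)
  P8 needs (1, 0) <= (5, 4) -> finishes; pool += (2, 2) = (7, 6)
  P7 needs (5, 0) <= (7, 6) -> finishes; pool += (0, 1) = (7, 7)
  P3 needs (5, 4) <= (7, 7) -> finishes; pool += (1, 0) = (8, 7)
  P5 needs (8, 3) <= (8, 7) -> finishes; pool += (1, 3) = (9, 10)


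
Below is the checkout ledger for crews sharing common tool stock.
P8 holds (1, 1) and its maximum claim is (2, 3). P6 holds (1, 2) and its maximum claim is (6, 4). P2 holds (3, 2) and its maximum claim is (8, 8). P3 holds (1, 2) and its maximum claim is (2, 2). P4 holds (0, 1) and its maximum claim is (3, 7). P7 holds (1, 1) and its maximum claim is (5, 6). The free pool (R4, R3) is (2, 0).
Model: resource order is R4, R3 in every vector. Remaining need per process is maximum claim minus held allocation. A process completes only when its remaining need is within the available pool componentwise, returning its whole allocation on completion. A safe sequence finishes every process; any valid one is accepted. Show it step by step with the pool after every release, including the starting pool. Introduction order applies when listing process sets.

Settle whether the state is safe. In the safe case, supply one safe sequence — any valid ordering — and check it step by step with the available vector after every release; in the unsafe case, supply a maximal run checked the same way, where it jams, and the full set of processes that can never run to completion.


UNSAFE — no complete ordering exists.
Key observation: after P3, P8 the pool peaks at (4, 3), and each blocked process is short somewhere: P6 on R4; P2 on R4, R3; P4 on R3; P7 on R3.
Going as far as possible: P3, P8; after that, nothing fits. Verifying each step:
  pool = (2, 0)
  run P3 (needs (1, 0), free (2, 0)); after release of (1, 2) the pool is (3, 2)
  run P8 (needs (1, 2), free (3, 2)); after release of (1, 1) the pool is (4, 3)
  P6 still needs (5, 2) but only (4, 3) is free — short on R4
  P2 still needs (5, 6) but only (4, 3) is free — short on R4 and R3
  P4 still needs (3, 6) but only (4, 3) is free — short on R3
  P7 still needs (4, 5) but only (4, 3) is free — short on R3
Processes that can never finish: P6, P2, P4 and P7.
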